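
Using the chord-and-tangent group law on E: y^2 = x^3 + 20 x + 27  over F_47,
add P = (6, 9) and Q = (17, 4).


P != Q, so use the chord formula.
s = (y2 - y1) / (x2 - x1) = (42) / (11) mod 47 = 38
x3 = s^2 - x1 - x2 mod 47 = 38^2 - 6 - 17 = 11
y3 = s (x1 - x3) - y1 mod 47 = 38 * (6 - 11) - 9 = 36

P + Q = (11, 36)


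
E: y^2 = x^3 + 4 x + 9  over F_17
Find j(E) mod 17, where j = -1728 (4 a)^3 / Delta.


Delta = -16(4 a^3 + 27 b^2) mod 17 = 12
-1728 * (4 a)^3 = -1728 * (4*4)^3 mod 17 = 11
j = 11 * 12^(-1) mod 17 = 8

j = 8 (mod 17)


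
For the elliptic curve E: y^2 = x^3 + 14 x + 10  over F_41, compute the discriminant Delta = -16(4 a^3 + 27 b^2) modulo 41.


4 a^3 + 27 b^2 = 4*14^3 + 27*10^2 = 10976 + 2700 = 13676
Delta = -16 * (13676) = -218816
Delta mod 41 = 1

Delta = 1 (mod 41)


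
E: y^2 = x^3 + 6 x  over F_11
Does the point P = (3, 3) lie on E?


Check whether y^2 = x^3 + 6 x + 0 (mod 11) for (x, y) = (3, 3).
LHS: y^2 = 3^2 mod 11 = 9
RHS: x^3 + 6 x + 0 = 3^3 + 6*3 + 0 mod 11 = 1
LHS != RHS

No, not on the curve


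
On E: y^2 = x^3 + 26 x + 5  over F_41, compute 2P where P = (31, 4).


Doubling: s = (3 x1^2 + a) / (2 y1)
s = (3*31^2 + 26) / (2*4) mod 41 = 10
x3 = s^2 - 2 x1 mod 41 = 10^2 - 2*31 = 38
y3 = s (x1 - x3) - y1 mod 41 = 10 * (31 - 38) - 4 = 8

2P = (38, 8)


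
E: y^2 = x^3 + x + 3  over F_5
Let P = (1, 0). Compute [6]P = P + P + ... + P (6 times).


k = 6 = 110_2 (binary, LSB first: 011)
Double-and-add from P = (1, 0):
  bit 0 = 0: acc unchanged = O
  bit 1 = 1: acc = O + O = O
  bit 2 = 1: acc = O + O = O

6P = O


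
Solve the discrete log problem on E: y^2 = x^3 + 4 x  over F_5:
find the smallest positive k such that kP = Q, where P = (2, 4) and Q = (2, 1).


Enumerate multiples of P until we hit Q = (2, 1):
  1P = (2, 4)
  2P = (0, 0)
  3P = (2, 1)
Match found at i = 3.

k = 3


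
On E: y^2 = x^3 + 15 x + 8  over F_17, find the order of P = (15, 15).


Compute successive multiples of P until we hit O:
  1P = (15, 15)
  2P = (6, 5)
  3P = (5, 15)
  4P = (14, 2)
  5P = (4, 9)
  6P = (16, 3)
  7P = (11, 5)
  8P = (10, 6)
  ... (continuing to 19P)
  19P = O

ord(P) = 19


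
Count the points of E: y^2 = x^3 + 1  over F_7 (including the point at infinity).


For each x in F_7, count y with y^2 = x^3 + 0 x + 1 mod 7:
  x = 0: RHS = 1, y in [1, 6]  -> 2 point(s)
  x = 1: RHS = 2, y in [3, 4]  -> 2 point(s)
  x = 2: RHS = 2, y in [3, 4]  -> 2 point(s)
  x = 3: RHS = 0, y in [0]  -> 1 point(s)
  x = 4: RHS = 2, y in [3, 4]  -> 2 point(s)
  x = 5: RHS = 0, y in [0]  -> 1 point(s)
  x = 6: RHS = 0, y in [0]  -> 1 point(s)
Affine points: 11. Add the point at infinity: total = 12.

#E(F_7) = 12


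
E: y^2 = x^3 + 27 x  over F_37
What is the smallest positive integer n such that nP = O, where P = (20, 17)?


Compute successive multiples of P until we hit O:
  1P = (20, 17)
  2P = (1, 19)
  3P = (32, 31)
  4P = (10, 7)
  5P = (8, 32)
  6P = (36, 3)
  7P = (2, 32)
  8P = (27, 32)
  ... (continuing to 20P)
  20P = O

ord(P) = 20


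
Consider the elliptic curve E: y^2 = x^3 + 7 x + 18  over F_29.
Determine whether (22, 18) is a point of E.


Check whether y^2 = x^3 + 7 x + 18 (mod 29) for (x, y) = (22, 18).
LHS: y^2 = 18^2 mod 29 = 5
RHS: x^3 + 7 x + 18 = 22^3 + 7*22 + 18 mod 29 = 3
LHS != RHS

No, not on the curve


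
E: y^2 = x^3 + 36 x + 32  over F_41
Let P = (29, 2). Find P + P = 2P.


Doubling: s = (3 x1^2 + a) / (2 y1)
s = (3*29^2 + 36) / (2*2) mod 41 = 35
x3 = s^2 - 2 x1 mod 41 = 35^2 - 2*29 = 19
y3 = s (x1 - x3) - y1 mod 41 = 35 * (29 - 19) - 2 = 20

2P = (19, 20)


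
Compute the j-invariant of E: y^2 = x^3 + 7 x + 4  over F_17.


Delta = -16(4 a^3 + 27 b^2) mod 17 = 2
-1728 * (4 a)^3 = -1728 * (4*7)^3 mod 17 = 13
j = 13 * 2^(-1) mod 17 = 15

j = 15 (mod 17)


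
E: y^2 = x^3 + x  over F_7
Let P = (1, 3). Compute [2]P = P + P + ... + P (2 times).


k = 2 = 10_2 (binary, LSB first: 01)
Double-and-add from P = (1, 3):
  bit 0 = 0: acc unchanged = O
  bit 1 = 1: acc = O + (0, 0) = (0, 0)

2P = (0, 0)


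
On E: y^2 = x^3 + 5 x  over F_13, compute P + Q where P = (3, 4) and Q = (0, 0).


P != Q, so use the chord formula.
s = (y2 - y1) / (x2 - x1) = (9) / (10) mod 13 = 10
x3 = s^2 - x1 - x2 mod 13 = 10^2 - 3 - 0 = 6
y3 = s (x1 - x3) - y1 mod 13 = 10 * (3 - 6) - 4 = 5

P + Q = (6, 5)


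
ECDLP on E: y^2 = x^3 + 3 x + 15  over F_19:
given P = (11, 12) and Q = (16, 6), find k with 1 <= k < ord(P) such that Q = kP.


Enumerate multiples of P until we hit Q = (16, 6):
  1P = (11, 12)
  2P = (17, 1)
  3P = (16, 13)
  4P = (8, 0)
  5P = (16, 6)
Match found at i = 5.

k = 5


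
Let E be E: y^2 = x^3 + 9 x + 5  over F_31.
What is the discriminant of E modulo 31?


4 a^3 + 27 b^2 = 4*9^3 + 27*5^2 = 2916 + 675 = 3591
Delta = -16 * (3591) = -57456
Delta mod 31 = 18

Delta = 18 (mod 31)


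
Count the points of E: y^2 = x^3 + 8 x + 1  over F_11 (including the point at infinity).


For each x in F_11, count y with y^2 = x^3 + 8 x + 1 mod 11:
  x = 0: RHS = 1, y in [1, 10]  -> 2 point(s)
  x = 2: RHS = 3, y in [5, 6]  -> 2 point(s)
  x = 4: RHS = 9, y in [3, 8]  -> 2 point(s)
  x = 5: RHS = 1, y in [1, 10]  -> 2 point(s)
  x = 6: RHS = 1, y in [1, 10]  -> 2 point(s)
  x = 7: RHS = 4, y in [2, 9]  -> 2 point(s)
  x = 8: RHS = 5, y in [4, 7]  -> 2 point(s)
  x = 10: RHS = 3, y in [5, 6]  -> 2 point(s)
Affine points: 16. Add the point at infinity: total = 17.

#E(F_11) = 17


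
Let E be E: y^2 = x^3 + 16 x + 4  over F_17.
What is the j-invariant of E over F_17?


Delta = -16(4 a^3 + 27 b^2) mod 17 = 3
-1728 * (4 a)^3 = -1728 * (4*16)^3 mod 17 = 7
j = 7 * 3^(-1) mod 17 = 8

j = 8 (mod 17)


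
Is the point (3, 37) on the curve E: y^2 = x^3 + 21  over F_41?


Check whether y^2 = x^3 + 0 x + 21 (mod 41) for (x, y) = (3, 37).
LHS: y^2 = 37^2 mod 41 = 16
RHS: x^3 + 0 x + 21 = 3^3 + 0*3 + 21 mod 41 = 7
LHS != RHS

No, not on the curve


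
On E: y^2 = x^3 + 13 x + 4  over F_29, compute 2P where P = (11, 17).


Doubling: s = (3 x1^2 + a) / (2 y1)
s = (3*11^2 + 13) / (2*17) mod 29 = 23
x3 = s^2 - 2 x1 mod 29 = 23^2 - 2*11 = 14
y3 = s (x1 - x3) - y1 mod 29 = 23 * (11 - 14) - 17 = 1

2P = (14, 1)


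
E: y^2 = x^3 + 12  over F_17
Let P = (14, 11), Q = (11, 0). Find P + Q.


P != Q, so use the chord formula.
s = (y2 - y1) / (x2 - x1) = (6) / (14) mod 17 = 15
x3 = s^2 - x1 - x2 mod 17 = 15^2 - 14 - 11 = 13
y3 = s (x1 - x3) - y1 mod 17 = 15 * (14 - 13) - 11 = 4

P + Q = (13, 4)


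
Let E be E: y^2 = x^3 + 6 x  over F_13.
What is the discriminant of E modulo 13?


4 a^3 + 27 b^2 = 4*6^3 + 27*0^2 = 864 + 0 = 864
Delta = -16 * (864) = -13824
Delta mod 13 = 8

Delta = 8 (mod 13)


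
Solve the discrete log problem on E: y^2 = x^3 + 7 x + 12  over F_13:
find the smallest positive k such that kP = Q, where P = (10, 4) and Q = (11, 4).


Enumerate multiples of P until we hit Q = (11, 4):
  1P = (10, 4)
  2P = (7, 12)
  3P = (6, 7)
  4P = (0, 8)
  5P = (12, 2)
  6P = (5, 4)
  7P = (11, 9)
  8P = (4, 0)
  9P = (11, 4)
Match found at i = 9.

k = 9


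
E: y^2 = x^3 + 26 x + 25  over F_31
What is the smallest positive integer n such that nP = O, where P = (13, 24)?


Compute successive multiples of P until we hit O:
  1P = (13, 24)
  2P = (21, 6)
  3P = (4, 10)
  4P = (8, 1)
  5P = (20, 12)
  6P = (6, 26)
  7P = (26, 24)
  8P = (23, 7)
  ... (continuing to 17P)
  17P = O

ord(P) = 17


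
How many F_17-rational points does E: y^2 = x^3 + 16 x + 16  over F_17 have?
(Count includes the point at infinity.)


For each x in F_17, count y with y^2 = x^3 + 16 x + 16 mod 17:
  x = 0: RHS = 16, y in [4, 13]  -> 2 point(s)
  x = 1: RHS = 16, y in [4, 13]  -> 2 point(s)
  x = 4: RHS = 8, y in [5, 12]  -> 2 point(s)
  x = 5: RHS = 0, y in [0]  -> 1 point(s)
  x = 12: RHS = 15, y in [7, 10]  -> 2 point(s)
  x = 14: RHS = 9, y in [3, 14]  -> 2 point(s)
  x = 16: RHS = 16, y in [4, 13]  -> 2 point(s)
Affine points: 13. Add the point at infinity: total = 14.

#E(F_17) = 14


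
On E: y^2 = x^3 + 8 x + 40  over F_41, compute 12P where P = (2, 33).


k = 12 = 1100_2 (binary, LSB first: 0011)
Double-and-add from P = (2, 33):
  bit 0 = 0: acc unchanged = O
  bit 1 = 0: acc unchanged = O
  bit 2 = 1: acc = O + (15, 38) = (15, 38)
  bit 3 = 1: acc = (15, 38) + (21, 30) = (25, 30)

12P = (25, 30)


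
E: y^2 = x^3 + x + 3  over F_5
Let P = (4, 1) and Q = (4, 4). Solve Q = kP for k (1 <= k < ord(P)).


Enumerate multiples of P until we hit Q = (4, 4):
  1P = (4, 1)
  2P = (1, 0)
  3P = (4, 4)
Match found at i = 3.

k = 3


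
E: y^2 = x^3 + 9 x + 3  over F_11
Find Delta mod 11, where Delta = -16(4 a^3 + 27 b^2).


4 a^3 + 27 b^2 = 4*9^3 + 27*3^2 = 2916 + 243 = 3159
Delta = -16 * (3159) = -50544
Delta mod 11 = 1

Delta = 1 (mod 11)


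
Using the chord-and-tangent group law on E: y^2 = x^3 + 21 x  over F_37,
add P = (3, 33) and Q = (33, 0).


P != Q, so use the chord formula.
s = (y2 - y1) / (x2 - x1) = (4) / (30) mod 37 = 10
x3 = s^2 - x1 - x2 mod 37 = 10^2 - 3 - 33 = 27
y3 = s (x1 - x3) - y1 mod 37 = 10 * (3 - 27) - 33 = 23

P + Q = (27, 23)


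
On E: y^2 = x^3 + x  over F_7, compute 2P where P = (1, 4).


Doubling: s = (3 x1^2 + a) / (2 y1)
s = (3*1^2 + 1) / (2*4) mod 7 = 4
x3 = s^2 - 2 x1 mod 7 = 4^2 - 2*1 = 0
y3 = s (x1 - x3) - y1 mod 7 = 4 * (1 - 0) - 4 = 0

2P = (0, 0)


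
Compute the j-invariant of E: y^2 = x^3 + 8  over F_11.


Delta = -16(4 a^3 + 27 b^2) mod 11 = 6
-1728 * (4 a)^3 = -1728 * (4*0)^3 mod 11 = 0
j = 0 * 6^(-1) mod 11 = 0

j = 0 (mod 11)


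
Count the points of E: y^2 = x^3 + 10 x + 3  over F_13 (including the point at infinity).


For each x in F_13, count y with y^2 = x^3 + 10 x + 3 mod 13:
  x = 0: RHS = 3, y in [4, 9]  -> 2 point(s)
  x = 1: RHS = 1, y in [1, 12]  -> 2 point(s)
  x = 4: RHS = 3, y in [4, 9]  -> 2 point(s)
  x = 5: RHS = 9, y in [3, 10]  -> 2 point(s)
  x = 7: RHS = 0, y in [0]  -> 1 point(s)
  x = 8: RHS = 10, y in [6, 7]  -> 2 point(s)
  x = 9: RHS = 3, y in [4, 9]  -> 2 point(s)
  x = 11: RHS = 1, y in [1, 12]  -> 2 point(s)
Affine points: 15. Add the point at infinity: total = 16.

#E(F_13) = 16


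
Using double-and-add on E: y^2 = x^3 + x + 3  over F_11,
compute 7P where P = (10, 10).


k = 7 = 111_2 (binary, LSB first: 111)
Double-and-add from P = (10, 10):
  bit 0 = 1: acc = O + (10, 10) = (10, 10)
  bit 1 = 1: acc = (10, 10) + (6, 4) = (0, 5)
  bit 2 = 1: acc = (0, 5) + (4, 4) = (5, 10)

7P = (5, 10)


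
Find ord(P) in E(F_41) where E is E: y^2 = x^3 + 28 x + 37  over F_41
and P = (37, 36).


Compute successive multiples of P until we hit O:
  1P = (37, 36)
  2P = (10, 13)
  3P = (40, 7)
  4P = (21, 28)
  5P = (14, 37)
  6P = (0, 23)
  7P = (12, 16)
  8P = (32, 9)
  ... (continuing to 41P)
  41P = O

ord(P) = 41


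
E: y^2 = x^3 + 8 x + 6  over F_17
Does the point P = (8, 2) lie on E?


Check whether y^2 = x^3 + 8 x + 6 (mod 17) for (x, y) = (8, 2).
LHS: y^2 = 2^2 mod 17 = 4
RHS: x^3 + 8 x + 6 = 8^3 + 8*8 + 6 mod 17 = 4
LHS = RHS

Yes, on the curve


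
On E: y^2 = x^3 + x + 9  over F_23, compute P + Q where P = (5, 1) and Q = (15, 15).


P != Q, so use the chord formula.
s = (y2 - y1) / (x2 - x1) = (14) / (10) mod 23 = 6
x3 = s^2 - x1 - x2 mod 23 = 6^2 - 5 - 15 = 16
y3 = s (x1 - x3) - y1 mod 23 = 6 * (5 - 16) - 1 = 2

P + Q = (16, 2)


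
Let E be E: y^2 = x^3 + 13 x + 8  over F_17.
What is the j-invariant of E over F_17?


Delta = -16(4 a^3 + 27 b^2) mod 17 = 10
-1728 * (4 a)^3 = -1728 * (4*13)^3 mod 17 = 6
j = 6 * 10^(-1) mod 17 = 4

j = 4 (mod 17)


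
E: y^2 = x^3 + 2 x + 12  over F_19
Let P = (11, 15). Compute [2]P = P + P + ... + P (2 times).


k = 2 = 10_2 (binary, LSB first: 01)
Double-and-add from P = (11, 15):
  bit 0 = 0: acc unchanged = O
  bit 1 = 1: acc = O + (2, 9) = (2, 9)

2P = (2, 9)


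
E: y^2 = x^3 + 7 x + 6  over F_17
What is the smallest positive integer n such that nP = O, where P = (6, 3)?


Compute successive multiples of P until we hit O:
  1P = (6, 3)
  2P = (13, 13)
  3P = (16, 7)
  4P = (4, 8)
  5P = (9, 13)
  6P = (15, 1)
  7P = (12, 4)
  8P = (8, 8)
  ... (continuing to 21P)
  21P = O

ord(P) = 21


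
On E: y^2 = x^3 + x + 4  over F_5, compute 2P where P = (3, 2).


Doubling: s = (3 x1^2 + a) / (2 y1)
s = (3*3^2 + 1) / (2*2) mod 5 = 2
x3 = s^2 - 2 x1 mod 5 = 2^2 - 2*3 = 3
y3 = s (x1 - x3) - y1 mod 5 = 2 * (3 - 3) - 2 = 3

2P = (3, 3)


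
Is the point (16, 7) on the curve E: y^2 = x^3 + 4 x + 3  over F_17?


Check whether y^2 = x^3 + 4 x + 3 (mod 17) for (x, y) = (16, 7).
LHS: y^2 = 7^2 mod 17 = 15
RHS: x^3 + 4 x + 3 = 16^3 + 4*16 + 3 mod 17 = 15
LHS = RHS

Yes, on the curve


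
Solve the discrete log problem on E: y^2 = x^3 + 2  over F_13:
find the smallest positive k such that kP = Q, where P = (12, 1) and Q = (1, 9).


Enumerate multiples of P until we hit Q = (1, 9):
  1P = (12, 1)
  2P = (1, 9)
Match found at i = 2.

k = 2


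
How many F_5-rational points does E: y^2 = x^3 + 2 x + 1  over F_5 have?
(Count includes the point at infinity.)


For each x in F_5, count y with y^2 = x^3 + 2 x + 1 mod 5:
  x = 0: RHS = 1, y in [1, 4]  -> 2 point(s)
  x = 1: RHS = 4, y in [2, 3]  -> 2 point(s)
  x = 3: RHS = 4, y in [2, 3]  -> 2 point(s)
Affine points: 6. Add the point at infinity: total = 7.

#E(F_5) = 7


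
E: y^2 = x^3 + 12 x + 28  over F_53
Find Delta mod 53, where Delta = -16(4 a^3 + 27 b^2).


4 a^3 + 27 b^2 = 4*12^3 + 27*28^2 = 6912 + 21168 = 28080
Delta = -16 * (28080) = -449280
Delta mod 53 = 1

Delta = 1 (mod 53)


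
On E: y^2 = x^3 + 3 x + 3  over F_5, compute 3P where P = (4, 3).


k = 3 = 11_2 (binary, LSB first: 11)
Double-and-add from P = (4, 3):
  bit 0 = 1: acc = O + (4, 3) = (4, 3)
  bit 1 = 1: acc = (4, 3) + (3, 3) = (3, 2)

3P = (3, 2)


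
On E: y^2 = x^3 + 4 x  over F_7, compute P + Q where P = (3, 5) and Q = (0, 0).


P != Q, so use the chord formula.
s = (y2 - y1) / (x2 - x1) = (2) / (4) mod 7 = 4
x3 = s^2 - x1 - x2 mod 7 = 4^2 - 3 - 0 = 6
y3 = s (x1 - x3) - y1 mod 7 = 4 * (3 - 6) - 5 = 4

P + Q = (6, 4)


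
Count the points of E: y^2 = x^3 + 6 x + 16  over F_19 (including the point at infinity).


For each x in F_19, count y with y^2 = x^3 + 6 x + 16 mod 19:
  x = 0: RHS = 16, y in [4, 15]  -> 2 point(s)
  x = 1: RHS = 4, y in [2, 17]  -> 2 point(s)
  x = 2: RHS = 17, y in [6, 13]  -> 2 point(s)
  x = 3: RHS = 4, y in [2, 17]  -> 2 point(s)
  x = 4: RHS = 9, y in [3, 16]  -> 2 point(s)
  x = 5: RHS = 0, y in [0]  -> 1 point(s)
  x = 8: RHS = 6, y in [5, 14]  -> 2 point(s)
  x = 9: RHS = 1, y in [1, 18]  -> 2 point(s)
  x = 11: RHS = 7, y in [8, 11]  -> 2 point(s)
  x = 12: RHS = 11, y in [7, 12]  -> 2 point(s)
  x = 13: RHS = 11, y in [7, 12]  -> 2 point(s)
  x = 15: RHS = 4, y in [2, 17]  -> 2 point(s)
  x = 16: RHS = 9, y in [3, 16]  -> 2 point(s)
  x = 18: RHS = 9, y in [3, 16]  -> 2 point(s)
Affine points: 27. Add the point at infinity: total = 28.

#E(F_19) = 28


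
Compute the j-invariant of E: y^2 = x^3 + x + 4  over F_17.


Delta = -16(4 a^3 + 27 b^2) mod 17 = 11
-1728 * (4 a)^3 = -1728 * (4*1)^3 mod 17 = 10
j = 10 * 11^(-1) mod 17 = 4

j = 4 (mod 17)


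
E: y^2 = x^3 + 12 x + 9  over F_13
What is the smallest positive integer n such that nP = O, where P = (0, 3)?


Compute successive multiples of P until we hit O:
  1P = (0, 3)
  2P = (4, 2)
  3P = (5, 8)
  4P = (9, 1)
  5P = (1, 3)
  6P = (12, 10)
  7P = (11, 9)
  8P = (11, 4)
  ... (continuing to 15P)
  15P = O

ord(P) = 15


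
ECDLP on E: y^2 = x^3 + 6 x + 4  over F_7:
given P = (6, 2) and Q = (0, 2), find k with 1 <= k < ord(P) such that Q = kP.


Enumerate multiples of P until we hit Q = (0, 2):
  1P = (6, 2)
  2P = (4, 6)
  3P = (1, 2)
  4P = (0, 5)
  5P = (3, 0)
  6P = (0, 2)
Match found at i = 6.

k = 6


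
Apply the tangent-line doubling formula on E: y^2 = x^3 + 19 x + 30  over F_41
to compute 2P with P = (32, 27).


Doubling: s = (3 x1^2 + a) / (2 y1)
s = (3*32^2 + 19) / (2*27) mod 41 = 17
x3 = s^2 - 2 x1 mod 41 = 17^2 - 2*32 = 20
y3 = s (x1 - x3) - y1 mod 41 = 17 * (32 - 20) - 27 = 13

2P = (20, 13)


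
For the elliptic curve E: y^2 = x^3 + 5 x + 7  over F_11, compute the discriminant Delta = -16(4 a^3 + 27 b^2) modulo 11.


4 a^3 + 27 b^2 = 4*5^3 + 27*7^2 = 500 + 1323 = 1823
Delta = -16 * (1823) = -29168
Delta mod 11 = 4

Delta = 4 (mod 11)


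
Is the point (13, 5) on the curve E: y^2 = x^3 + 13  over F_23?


Check whether y^2 = x^3 + 0 x + 13 (mod 23) for (x, y) = (13, 5).
LHS: y^2 = 5^2 mod 23 = 2
RHS: x^3 + 0 x + 13 = 13^3 + 0*13 + 13 mod 23 = 2
LHS = RHS

Yes, on the curve


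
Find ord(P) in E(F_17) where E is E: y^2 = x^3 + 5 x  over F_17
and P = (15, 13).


Compute successive multiples of P until we hit O:
  1P = (15, 13)
  2P = (4, 4)
  3P = (13, 1)
  4P = (8, 12)
  5P = (2, 1)
  6P = (9, 3)
  7P = (9, 14)
  8P = (2, 16)
  ... (continuing to 13P)
  13P = O

ord(P) = 13


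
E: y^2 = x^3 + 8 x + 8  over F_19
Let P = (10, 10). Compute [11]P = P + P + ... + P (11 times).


k = 11 = 1011_2 (binary, LSB first: 1101)
Double-and-add from P = (10, 10):
  bit 0 = 1: acc = O + (10, 10) = (10, 10)
  bit 1 = 1: acc = (10, 10) + (15, 8) = (1, 13)
  bit 2 = 0: acc unchanged = (1, 13)
  bit 3 = 1: acc = (1, 13) + (4, 16) = (15, 11)

11P = (15, 11)


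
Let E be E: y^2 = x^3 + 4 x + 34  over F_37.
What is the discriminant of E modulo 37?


4 a^3 + 27 b^2 = 4*4^3 + 27*34^2 = 256 + 31212 = 31468
Delta = -16 * (31468) = -503488
Delta mod 37 = 8

Delta = 8 (mod 37)


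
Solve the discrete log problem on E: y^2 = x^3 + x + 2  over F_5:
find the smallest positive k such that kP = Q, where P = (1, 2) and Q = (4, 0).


Enumerate multiples of P until we hit Q = (4, 0):
  1P = (1, 2)
  2P = (4, 0)
Match found at i = 2.

k = 2


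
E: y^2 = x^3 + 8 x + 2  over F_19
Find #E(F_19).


For each x in F_19, count y with y^2 = x^3 + 8 x + 2 mod 19:
  x = 1: RHS = 11, y in [7, 12]  -> 2 point(s)
  x = 2: RHS = 7, y in [8, 11]  -> 2 point(s)
  x = 6: RHS = 0, y in [0]  -> 1 point(s)
  x = 9: RHS = 5, y in [9, 10]  -> 2 point(s)
  x = 13: RHS = 4, y in [2, 17]  -> 2 point(s)
  x = 15: RHS = 1, y in [1, 18]  -> 2 point(s)
  x = 17: RHS = 16, y in [4, 15]  -> 2 point(s)
Affine points: 13. Add the point at infinity: total = 14.

#E(F_19) = 14


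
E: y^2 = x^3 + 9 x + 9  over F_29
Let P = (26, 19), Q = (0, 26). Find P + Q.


P != Q, so use the chord formula.
s = (y2 - y1) / (x2 - x1) = (7) / (3) mod 29 = 12
x3 = s^2 - x1 - x2 mod 29 = 12^2 - 26 - 0 = 2
y3 = s (x1 - x3) - y1 mod 29 = 12 * (26 - 2) - 19 = 8

P + Q = (2, 8)


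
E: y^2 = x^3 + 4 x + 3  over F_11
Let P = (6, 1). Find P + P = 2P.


Doubling: s = (3 x1^2 + a) / (2 y1)
s = (3*6^2 + 4) / (2*1) mod 11 = 1
x3 = s^2 - 2 x1 mod 11 = 1^2 - 2*6 = 0
y3 = s (x1 - x3) - y1 mod 11 = 1 * (6 - 0) - 1 = 5

2P = (0, 5)


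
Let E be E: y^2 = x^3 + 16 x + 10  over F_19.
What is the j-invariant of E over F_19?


Delta = -16(4 a^3 + 27 b^2) mod 19 = 5
-1728 * (4 a)^3 = -1728 * (4*16)^3 mod 19 = 1
j = 1 * 5^(-1) mod 19 = 4

j = 4 (mod 19)


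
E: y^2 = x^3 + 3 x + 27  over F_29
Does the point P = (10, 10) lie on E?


Check whether y^2 = x^3 + 3 x + 27 (mod 29) for (x, y) = (10, 10).
LHS: y^2 = 10^2 mod 29 = 13
RHS: x^3 + 3 x + 27 = 10^3 + 3*10 + 27 mod 29 = 13
LHS = RHS

Yes, on the curve


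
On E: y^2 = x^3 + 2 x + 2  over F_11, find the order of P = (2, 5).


Compute successive multiples of P until we hit O:
  1P = (2, 5)
  2P = (5, 4)
  3P = (9, 1)
  4P = (1, 7)
  5P = (1, 4)
  6P = (9, 10)
  7P = (5, 7)
  8P = (2, 6)
  ... (continuing to 9P)
  9P = O

ord(P) = 9


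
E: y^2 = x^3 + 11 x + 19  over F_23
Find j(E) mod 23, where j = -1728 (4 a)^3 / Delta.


Delta = -16(4 a^3 + 27 b^2) mod 23 = 19
-1728 * (4 a)^3 = -1728 * (4*11)^3 mod 23 = 1
j = 1 * 19^(-1) mod 23 = 17

j = 17 (mod 23)


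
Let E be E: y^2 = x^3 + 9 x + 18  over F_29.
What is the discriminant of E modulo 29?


4 a^3 + 27 b^2 = 4*9^3 + 27*18^2 = 2916 + 8748 = 11664
Delta = -16 * (11664) = -186624
Delta mod 29 = 20

Delta = 20 (mod 29)


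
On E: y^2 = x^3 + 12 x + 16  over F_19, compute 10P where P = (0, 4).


k = 10 = 1010_2 (binary, LSB first: 0101)
Double-and-add from P = (0, 4):
  bit 0 = 0: acc unchanged = O
  bit 1 = 1: acc = O + (7, 14) = (7, 14)
  bit 2 = 0: acc unchanged = (7, 14)
  bit 3 = 1: acc = (7, 14) + (6, 0) = (12, 11)

10P = (12, 11)


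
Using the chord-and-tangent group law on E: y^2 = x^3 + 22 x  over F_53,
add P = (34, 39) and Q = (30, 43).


P != Q, so use the chord formula.
s = (y2 - y1) / (x2 - x1) = (4) / (49) mod 53 = 52
x3 = s^2 - x1 - x2 mod 53 = 52^2 - 34 - 30 = 43
y3 = s (x1 - x3) - y1 mod 53 = 52 * (34 - 43) - 39 = 23

P + Q = (43, 23)


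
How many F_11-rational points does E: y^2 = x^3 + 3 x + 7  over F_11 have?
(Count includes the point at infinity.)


For each x in F_11, count y with y^2 = x^3 + 3 x + 7 mod 11:
  x = 1: RHS = 0, y in [0]  -> 1 point(s)
  x = 5: RHS = 4, y in [2, 9]  -> 2 point(s)
  x = 8: RHS = 4, y in [2, 9]  -> 2 point(s)
  x = 9: RHS = 4, y in [2, 9]  -> 2 point(s)
  x = 10: RHS = 3, y in [5, 6]  -> 2 point(s)
Affine points: 9. Add the point at infinity: total = 10.

#E(F_11) = 10


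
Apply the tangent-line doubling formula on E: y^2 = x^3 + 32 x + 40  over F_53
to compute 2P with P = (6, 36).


Doubling: s = (3 x1^2 + a) / (2 y1)
s = (3*6^2 + 32) / (2*36) mod 53 = 52
x3 = s^2 - 2 x1 mod 53 = 52^2 - 2*6 = 42
y3 = s (x1 - x3) - y1 mod 53 = 52 * (6 - 42) - 36 = 0

2P = (42, 0)


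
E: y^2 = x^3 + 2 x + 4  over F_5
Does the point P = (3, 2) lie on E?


Check whether y^2 = x^3 + 2 x + 4 (mod 5) for (x, y) = (3, 2).
LHS: y^2 = 2^2 mod 5 = 4
RHS: x^3 + 2 x + 4 = 3^3 + 2*3 + 4 mod 5 = 2
LHS != RHS

No, not on the curve


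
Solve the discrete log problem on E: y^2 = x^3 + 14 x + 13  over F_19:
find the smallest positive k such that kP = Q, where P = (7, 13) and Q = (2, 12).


Enumerate multiples of P until we hit Q = (2, 12):
  1P = (7, 13)
  2P = (2, 7)
  3P = (16, 18)
  4P = (1, 3)
  5P = (18, 13)
  6P = (13, 6)
  7P = (3, 14)
  8P = (15, 8)
  9P = (6, 3)
  10P = (11, 4)
  11P = (12, 3)
  12P = (4, 0)
  13P = (12, 16)
  14P = (11, 15)
  15P = (6, 16)
  16P = (15, 11)
  17P = (3, 5)
  18P = (13, 13)
  19P = (18, 6)
  20P = (1, 16)
  21P = (16, 1)
  22P = (2, 12)
Match found at i = 22.

k = 22


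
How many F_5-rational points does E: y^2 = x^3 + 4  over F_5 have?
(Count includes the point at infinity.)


For each x in F_5, count y with y^2 = x^3 + 0 x + 4 mod 5:
  x = 0: RHS = 4, y in [2, 3]  -> 2 point(s)
  x = 1: RHS = 0, y in [0]  -> 1 point(s)
  x = 3: RHS = 1, y in [1, 4]  -> 2 point(s)
Affine points: 5. Add the point at infinity: total = 6.

#E(F_5) = 6


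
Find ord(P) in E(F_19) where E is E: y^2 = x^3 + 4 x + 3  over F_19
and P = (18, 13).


Compute successive multiples of P until we hit O:
  1P = (18, 13)
  2P = (3, 2)
  3P = (2, 0)
  4P = (3, 17)
  5P = (18, 6)
  6P = O

ord(P) = 6


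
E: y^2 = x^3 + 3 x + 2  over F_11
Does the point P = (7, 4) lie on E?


Check whether y^2 = x^3 + 3 x + 2 (mod 11) for (x, y) = (7, 4).
LHS: y^2 = 4^2 mod 11 = 5
RHS: x^3 + 3 x + 2 = 7^3 + 3*7 + 2 mod 11 = 3
LHS != RHS

No, not on the curve


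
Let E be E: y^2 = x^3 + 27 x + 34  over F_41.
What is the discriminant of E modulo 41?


4 a^3 + 27 b^2 = 4*27^3 + 27*34^2 = 78732 + 31212 = 109944
Delta = -16 * (109944) = -1759104
Delta mod 41 = 1

Delta = 1 (mod 41)


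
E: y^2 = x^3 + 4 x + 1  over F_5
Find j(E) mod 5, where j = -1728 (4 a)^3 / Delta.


Delta = -16(4 a^3 + 27 b^2) mod 5 = 2
-1728 * (4 a)^3 = -1728 * (4*4)^3 mod 5 = 2
j = 2 * 2^(-1) mod 5 = 1

j = 1 (mod 5)


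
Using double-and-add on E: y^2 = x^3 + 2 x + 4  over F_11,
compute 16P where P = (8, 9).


k = 16 = 10000_2 (binary, LSB first: 00001)
Double-and-add from P = (8, 9):
  bit 0 = 0: acc unchanged = O
  bit 1 = 0: acc unchanged = O
  bit 2 = 0: acc unchanged = O
  bit 3 = 0: acc unchanged = O
  bit 4 = 1: acc = O + (8, 2) = (8, 2)

16P = (8, 2)


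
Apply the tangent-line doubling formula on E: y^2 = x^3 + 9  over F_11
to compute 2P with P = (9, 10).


Doubling: s = (3 x1^2 + a) / (2 y1)
s = (3*9^2 + 0) / (2*10) mod 11 = 5
x3 = s^2 - 2 x1 mod 11 = 5^2 - 2*9 = 7
y3 = s (x1 - x3) - y1 mod 11 = 5 * (9 - 7) - 10 = 0

2P = (7, 0)


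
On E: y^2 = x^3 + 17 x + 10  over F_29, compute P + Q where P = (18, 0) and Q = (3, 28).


P != Q, so use the chord formula.
s = (y2 - y1) / (x2 - x1) = (28) / (14) mod 29 = 2
x3 = s^2 - x1 - x2 mod 29 = 2^2 - 18 - 3 = 12
y3 = s (x1 - x3) - y1 mod 29 = 2 * (18 - 12) - 0 = 12

P + Q = (12, 12)


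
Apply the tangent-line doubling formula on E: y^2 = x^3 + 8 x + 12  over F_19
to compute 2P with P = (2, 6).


Doubling: s = (3 x1^2 + a) / (2 y1)
s = (3*2^2 + 8) / (2*6) mod 19 = 8
x3 = s^2 - 2 x1 mod 19 = 8^2 - 2*2 = 3
y3 = s (x1 - x3) - y1 mod 19 = 8 * (2 - 3) - 6 = 5

2P = (3, 5)


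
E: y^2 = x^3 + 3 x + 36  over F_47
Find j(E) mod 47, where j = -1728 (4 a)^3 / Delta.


Delta = -16(4 a^3 + 27 b^2) mod 47 = 3
-1728 * (4 a)^3 = -1728 * (4*3)^3 mod 47 = 20
j = 20 * 3^(-1) mod 47 = 38

j = 38 (mod 47)


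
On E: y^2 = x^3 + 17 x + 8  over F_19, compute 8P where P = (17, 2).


k = 8 = 1000_2 (binary, LSB first: 0001)
Double-and-add from P = (17, 2):
  bit 0 = 0: acc unchanged = O
  bit 1 = 0: acc unchanged = O
  bit 2 = 0: acc unchanged = O
  bit 3 = 1: acc = O + (11, 5) = (11, 5)

8P = (11, 5)


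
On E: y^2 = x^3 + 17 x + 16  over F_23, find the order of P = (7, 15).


Compute successive multiples of P until we hit O:
  1P = (7, 15)
  2P = (12, 19)
  3P = (12, 4)
  4P = (7, 8)
  5P = O

ord(P) = 5


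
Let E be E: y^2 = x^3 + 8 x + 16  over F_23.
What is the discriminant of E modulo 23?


4 a^3 + 27 b^2 = 4*8^3 + 27*16^2 = 2048 + 6912 = 8960
Delta = -16 * (8960) = -143360
Delta mod 23 = 22

Delta = 22 (mod 23)


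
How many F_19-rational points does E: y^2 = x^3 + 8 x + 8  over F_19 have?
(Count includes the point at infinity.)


For each x in F_19, count y with y^2 = x^3 + 8 x + 8 mod 19:
  x = 1: RHS = 17, y in [6, 13]  -> 2 point(s)
  x = 4: RHS = 9, y in [3, 16]  -> 2 point(s)
  x = 6: RHS = 6, y in [5, 14]  -> 2 point(s)
  x = 9: RHS = 11, y in [7, 12]  -> 2 point(s)
  x = 10: RHS = 5, y in [9, 10]  -> 2 point(s)
  x = 15: RHS = 7, y in [8, 11]  -> 2 point(s)
Affine points: 12. Add the point at infinity: total = 13.

#E(F_19) = 13


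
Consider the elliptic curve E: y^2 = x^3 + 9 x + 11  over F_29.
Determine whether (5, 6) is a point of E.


Check whether y^2 = x^3 + 9 x + 11 (mod 29) for (x, y) = (5, 6).
LHS: y^2 = 6^2 mod 29 = 7
RHS: x^3 + 9 x + 11 = 5^3 + 9*5 + 11 mod 29 = 7
LHS = RHS

Yes, on the curve


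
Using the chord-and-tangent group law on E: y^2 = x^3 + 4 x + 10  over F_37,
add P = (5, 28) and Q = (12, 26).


P != Q, so use the chord formula.
s = (y2 - y1) / (x2 - x1) = (35) / (7) mod 37 = 5
x3 = s^2 - x1 - x2 mod 37 = 5^2 - 5 - 12 = 8
y3 = s (x1 - x3) - y1 mod 37 = 5 * (5 - 8) - 28 = 31

P + Q = (8, 31)


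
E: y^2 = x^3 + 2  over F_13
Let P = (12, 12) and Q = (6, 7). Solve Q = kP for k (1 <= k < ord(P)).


Enumerate multiples of P until we hit Q = (6, 7):
  1P = (12, 12)
  2P = (1, 4)
  3P = (3, 4)
  4P = (2, 7)
  5P = (9, 9)
  6P = (6, 7)
Match found at i = 6.

k = 6


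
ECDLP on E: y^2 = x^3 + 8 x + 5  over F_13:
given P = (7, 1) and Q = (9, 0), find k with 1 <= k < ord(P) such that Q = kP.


Enumerate multiples of P until we hit Q = (9, 0):
  1P = (7, 1)
  2P = (9, 0)
Match found at i = 2.

k = 2


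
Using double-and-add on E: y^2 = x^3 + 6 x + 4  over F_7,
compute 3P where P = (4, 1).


k = 3 = 11_2 (binary, LSB first: 11)
Double-and-add from P = (4, 1):
  bit 0 = 1: acc = O + (4, 1) = (4, 1)
  bit 1 = 1: acc = (4, 1) + (0, 2) = (0, 5)

3P = (0, 5)


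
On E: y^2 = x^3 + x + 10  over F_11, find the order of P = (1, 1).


Compute successive multiples of P until we hit O:
  1P = (1, 1)
  2P = (2, 8)
  3P = (2, 3)
  4P = (1, 10)
  5P = O

ord(P) = 5


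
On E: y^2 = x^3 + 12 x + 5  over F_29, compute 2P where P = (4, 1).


Doubling: s = (3 x1^2 + a) / (2 y1)
s = (3*4^2 + 12) / (2*1) mod 29 = 1
x3 = s^2 - 2 x1 mod 29 = 1^2 - 2*4 = 22
y3 = s (x1 - x3) - y1 mod 29 = 1 * (4 - 22) - 1 = 10

2P = (22, 10)


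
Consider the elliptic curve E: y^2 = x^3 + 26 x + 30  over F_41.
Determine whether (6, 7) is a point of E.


Check whether y^2 = x^3 + 26 x + 30 (mod 41) for (x, y) = (6, 7).
LHS: y^2 = 7^2 mod 41 = 8
RHS: x^3 + 26 x + 30 = 6^3 + 26*6 + 30 mod 41 = 33
LHS != RHS

No, not on the curve


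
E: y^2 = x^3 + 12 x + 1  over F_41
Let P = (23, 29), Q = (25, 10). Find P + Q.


P != Q, so use the chord formula.
s = (y2 - y1) / (x2 - x1) = (22) / (2) mod 41 = 11
x3 = s^2 - x1 - x2 mod 41 = 11^2 - 23 - 25 = 32
y3 = s (x1 - x3) - y1 mod 41 = 11 * (23 - 32) - 29 = 36

P + Q = (32, 36)


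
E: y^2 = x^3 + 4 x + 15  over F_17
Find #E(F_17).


For each x in F_17, count y with y^2 = x^3 + 4 x + 15 mod 17:
  x = 0: RHS = 15, y in [7, 10]  -> 2 point(s)
  x = 6: RHS = 0, y in [0]  -> 1 point(s)
  x = 8: RHS = 15, y in [7, 10]  -> 2 point(s)
  x = 9: RHS = 15, y in [7, 10]  -> 2 point(s)
  x = 10: RHS = 1, y in [1, 16]  -> 2 point(s)
  x = 11: RHS = 13, y in [8, 9]  -> 2 point(s)
  x = 15: RHS = 16, y in [4, 13]  -> 2 point(s)
Affine points: 13. Add the point at infinity: total = 14.

#E(F_17) = 14


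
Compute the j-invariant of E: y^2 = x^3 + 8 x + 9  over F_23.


Delta = -16(4 a^3 + 27 b^2) mod 23 = 21
-1728 * (4 a)^3 = -1728 * (4*8)^3 mod 23 = 21
j = 21 * 21^(-1) mod 23 = 1

j = 1 (mod 23)


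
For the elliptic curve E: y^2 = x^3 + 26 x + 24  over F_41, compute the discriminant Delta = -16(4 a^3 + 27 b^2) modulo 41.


4 a^3 + 27 b^2 = 4*26^3 + 27*24^2 = 70304 + 15552 = 85856
Delta = -16 * (85856) = -1373696
Delta mod 41 = 9

Delta = 9 (mod 41)


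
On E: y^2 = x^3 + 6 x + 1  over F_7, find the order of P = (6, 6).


Compute successive multiples of P until we hit O:
  1P = (6, 6)
  2P = (3, 5)
  3P = (2, 0)
  4P = (3, 2)
  5P = (6, 1)
  6P = O

ord(P) = 6


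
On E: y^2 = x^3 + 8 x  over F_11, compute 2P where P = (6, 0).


k = 2 = 10_2 (binary, LSB first: 01)
Double-and-add from P = (6, 0):
  bit 0 = 0: acc unchanged = O
  bit 1 = 1: acc = O + O = O

2P = O


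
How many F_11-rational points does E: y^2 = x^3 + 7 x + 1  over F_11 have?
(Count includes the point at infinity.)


For each x in F_11, count y with y^2 = x^3 + 7 x + 1 mod 11:
  x = 0: RHS = 1, y in [1, 10]  -> 2 point(s)
  x = 1: RHS = 9, y in [3, 8]  -> 2 point(s)
  x = 2: RHS = 1, y in [1, 10]  -> 2 point(s)
  x = 3: RHS = 5, y in [4, 7]  -> 2 point(s)
  x = 4: RHS = 5, y in [4, 7]  -> 2 point(s)
  x = 9: RHS = 1, y in [1, 10]  -> 2 point(s)
  x = 10: RHS = 4, y in [2, 9]  -> 2 point(s)
Affine points: 14. Add the point at infinity: total = 15.

#E(F_11) = 15


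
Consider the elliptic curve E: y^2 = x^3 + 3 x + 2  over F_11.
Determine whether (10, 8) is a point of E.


Check whether y^2 = x^3 + 3 x + 2 (mod 11) for (x, y) = (10, 8).
LHS: y^2 = 8^2 mod 11 = 9
RHS: x^3 + 3 x + 2 = 10^3 + 3*10 + 2 mod 11 = 9
LHS = RHS

Yes, on the curve


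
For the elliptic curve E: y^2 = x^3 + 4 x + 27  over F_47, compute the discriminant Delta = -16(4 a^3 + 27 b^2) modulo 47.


4 a^3 + 27 b^2 = 4*4^3 + 27*27^2 = 256 + 19683 = 19939
Delta = -16 * (19939) = -319024
Delta mod 47 = 12

Delta = 12 (mod 47)


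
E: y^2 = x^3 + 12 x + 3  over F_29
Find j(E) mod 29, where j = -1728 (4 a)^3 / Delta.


Delta = -16(4 a^3 + 27 b^2) mod 29 = 12
-1728 * (4 a)^3 = -1728 * (4*12)^3 mod 29 = 6
j = 6 * 12^(-1) mod 29 = 15

j = 15 (mod 29)


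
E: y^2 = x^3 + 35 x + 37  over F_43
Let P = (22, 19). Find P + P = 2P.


Doubling: s = (3 x1^2 + a) / (2 y1)
s = (3*22^2 + 35) / (2*19) mod 43 = 38
x3 = s^2 - 2 x1 mod 43 = 38^2 - 2*22 = 24
y3 = s (x1 - x3) - y1 mod 43 = 38 * (22 - 24) - 19 = 34

2P = (24, 34)


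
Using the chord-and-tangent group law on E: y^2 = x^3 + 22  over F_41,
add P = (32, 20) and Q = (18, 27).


P != Q, so use the chord formula.
s = (y2 - y1) / (x2 - x1) = (7) / (27) mod 41 = 20
x3 = s^2 - x1 - x2 mod 41 = 20^2 - 32 - 18 = 22
y3 = s (x1 - x3) - y1 mod 41 = 20 * (32 - 22) - 20 = 16

P + Q = (22, 16)


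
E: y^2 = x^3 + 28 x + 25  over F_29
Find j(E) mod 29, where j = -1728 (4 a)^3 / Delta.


Delta = -16(4 a^3 + 27 b^2) mod 29 = 25
-1728 * (4 a)^3 = -1728 * (4*28)^3 mod 29 = 15
j = 15 * 25^(-1) mod 29 = 18

j = 18 (mod 29)


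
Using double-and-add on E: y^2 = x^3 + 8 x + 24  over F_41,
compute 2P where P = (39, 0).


k = 2 = 10_2 (binary, LSB first: 01)
Double-and-add from P = (39, 0):
  bit 0 = 0: acc unchanged = O
  bit 1 = 1: acc = O + O = O

2P = O


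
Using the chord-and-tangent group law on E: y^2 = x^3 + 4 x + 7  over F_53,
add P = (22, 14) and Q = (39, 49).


P != Q, so use the chord formula.
s = (y2 - y1) / (x2 - x1) = (35) / (17) mod 53 = 27
x3 = s^2 - x1 - x2 mod 53 = 27^2 - 22 - 39 = 32
y3 = s (x1 - x3) - y1 mod 53 = 27 * (22 - 32) - 14 = 34

P + Q = (32, 34)


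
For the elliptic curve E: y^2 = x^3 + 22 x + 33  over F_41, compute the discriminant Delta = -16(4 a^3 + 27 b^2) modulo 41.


4 a^3 + 27 b^2 = 4*22^3 + 27*33^2 = 42592 + 29403 = 71995
Delta = -16 * (71995) = -1151920
Delta mod 41 = 16

Delta = 16 (mod 41)


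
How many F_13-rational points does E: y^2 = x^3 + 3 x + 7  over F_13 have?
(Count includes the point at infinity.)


For each x in F_13, count y with y^2 = x^3 + 3 x + 7 mod 13:
  x = 3: RHS = 4, y in [2, 11]  -> 2 point(s)
  x = 5: RHS = 4, y in [2, 11]  -> 2 point(s)
  x = 8: RHS = 10, y in [6, 7]  -> 2 point(s)
  x = 9: RHS = 9, y in [3, 10]  -> 2 point(s)
  x = 10: RHS = 10, y in [6, 7]  -> 2 point(s)
  x = 12: RHS = 3, y in [4, 9]  -> 2 point(s)
Affine points: 12. Add the point at infinity: total = 13.

#E(F_13) = 13


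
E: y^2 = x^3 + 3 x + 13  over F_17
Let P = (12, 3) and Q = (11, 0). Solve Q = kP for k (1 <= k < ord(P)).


Enumerate multiples of P until we hit Q = (11, 0):
  1P = (12, 3)
  2P = (9, 2)
  3P = (15, 13)
  4P = (3, 10)
  5P = (11, 0)
Match found at i = 5.

k = 5


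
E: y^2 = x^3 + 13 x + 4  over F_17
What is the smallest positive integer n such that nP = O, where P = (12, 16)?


Compute successive multiples of P until we hit O:
  1P = (12, 16)
  2P = (8, 12)
  3P = (15, 15)
  4P = (9, 0)
  5P = (15, 2)
  6P = (8, 5)
  7P = (12, 1)
  8P = O

ord(P) = 8


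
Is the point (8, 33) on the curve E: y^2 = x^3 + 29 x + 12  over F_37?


Check whether y^2 = x^3 + 29 x + 12 (mod 37) for (x, y) = (8, 33).
LHS: y^2 = 33^2 mod 37 = 16
RHS: x^3 + 29 x + 12 = 8^3 + 29*8 + 12 mod 37 = 16
LHS = RHS

Yes, on the curve


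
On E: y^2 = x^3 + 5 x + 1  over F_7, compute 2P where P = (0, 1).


Doubling: s = (3 x1^2 + a) / (2 y1)
s = (3*0^2 + 5) / (2*1) mod 7 = 6
x3 = s^2 - 2 x1 mod 7 = 6^2 - 2*0 = 1
y3 = s (x1 - x3) - y1 mod 7 = 6 * (0 - 1) - 1 = 0

2P = (1, 0)


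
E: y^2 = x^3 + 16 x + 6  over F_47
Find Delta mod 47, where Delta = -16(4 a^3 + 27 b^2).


4 a^3 + 27 b^2 = 4*16^3 + 27*6^2 = 16384 + 972 = 17356
Delta = -16 * (17356) = -277696
Delta mod 47 = 27

Delta = 27 (mod 47)


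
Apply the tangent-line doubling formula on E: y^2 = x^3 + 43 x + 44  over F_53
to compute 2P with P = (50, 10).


Doubling: s = (3 x1^2 + a) / (2 y1)
s = (3*50^2 + 43) / (2*10) mod 53 = 30
x3 = s^2 - 2 x1 mod 53 = 30^2 - 2*50 = 5
y3 = s (x1 - x3) - y1 mod 53 = 30 * (50 - 5) - 10 = 15

2P = (5, 15)


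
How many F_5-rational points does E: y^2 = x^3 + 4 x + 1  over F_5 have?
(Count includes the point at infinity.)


For each x in F_5, count y with y^2 = x^3 + 4 x + 1 mod 5:
  x = 0: RHS = 1, y in [1, 4]  -> 2 point(s)
  x = 1: RHS = 1, y in [1, 4]  -> 2 point(s)
  x = 3: RHS = 0, y in [0]  -> 1 point(s)
  x = 4: RHS = 1, y in [1, 4]  -> 2 point(s)
Affine points: 7. Add the point at infinity: total = 8.

#E(F_5) = 8


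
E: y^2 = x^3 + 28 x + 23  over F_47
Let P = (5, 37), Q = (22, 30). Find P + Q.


P != Q, so use the chord formula.
s = (y2 - y1) / (x2 - x1) = (40) / (17) mod 47 = 30
x3 = s^2 - x1 - x2 mod 47 = 30^2 - 5 - 22 = 27
y3 = s (x1 - x3) - y1 mod 47 = 30 * (5 - 27) - 37 = 8

P + Q = (27, 8)


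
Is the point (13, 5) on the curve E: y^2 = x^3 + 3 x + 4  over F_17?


Check whether y^2 = x^3 + 3 x + 4 (mod 17) for (x, y) = (13, 5).
LHS: y^2 = 5^2 mod 17 = 8
RHS: x^3 + 3 x + 4 = 13^3 + 3*13 + 4 mod 17 = 13
LHS != RHS

No, not on the curve


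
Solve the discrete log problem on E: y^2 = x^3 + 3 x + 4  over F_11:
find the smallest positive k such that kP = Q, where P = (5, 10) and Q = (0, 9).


Enumerate multiples of P until we hit Q = (0, 9):
  1P = (5, 10)
  2P = (4, 6)
  3P = (7, 4)
  4P = (8, 10)
  5P = (9, 1)
  6P = (0, 9)
Match found at i = 6.

k = 6


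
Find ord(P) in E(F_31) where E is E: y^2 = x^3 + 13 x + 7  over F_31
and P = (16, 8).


Compute successive multiples of P until we hit O:
  1P = (16, 8)
  2P = (19, 18)
  3P = (14, 9)
  4P = (9, 4)
  5P = (0, 10)
  6P = (0, 21)
  7P = (9, 27)
  8P = (14, 22)
  ... (continuing to 11P)
  11P = O

ord(P) = 11


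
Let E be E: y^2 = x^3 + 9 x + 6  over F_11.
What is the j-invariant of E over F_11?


Delta = -16(4 a^3 + 27 b^2) mod 11 = 8
-1728 * (4 a)^3 = -1728 * (4*9)^3 mod 11 = 6
j = 6 * 8^(-1) mod 11 = 9

j = 9 (mod 11)


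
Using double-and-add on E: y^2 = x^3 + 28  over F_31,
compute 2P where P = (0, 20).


k = 2 = 10_2 (binary, LSB first: 01)
Double-and-add from P = (0, 20):
  bit 0 = 0: acc unchanged = O
  bit 1 = 1: acc = O + (0, 11) = (0, 11)

2P = (0, 11)


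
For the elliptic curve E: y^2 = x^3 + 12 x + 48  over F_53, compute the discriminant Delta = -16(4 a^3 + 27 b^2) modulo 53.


4 a^3 + 27 b^2 = 4*12^3 + 27*48^2 = 6912 + 62208 = 69120
Delta = -16 * (69120) = -1105920
Delta mod 53 = 31

Delta = 31 (mod 53)


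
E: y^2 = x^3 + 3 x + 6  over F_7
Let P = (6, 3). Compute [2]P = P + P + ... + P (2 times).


k = 2 = 10_2 (binary, LSB first: 01)
Double-and-add from P = (6, 3):
  bit 0 = 0: acc unchanged = O
  bit 1 = 1: acc = O + (3, 0) = (3, 0)

2P = (3, 0)


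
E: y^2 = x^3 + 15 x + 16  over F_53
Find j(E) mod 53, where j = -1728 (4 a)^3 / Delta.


Delta = -16(4 a^3 + 27 b^2) mod 53 = 47
-1728 * (4 a)^3 = -1728 * (4*15)^3 mod 53 = 48
j = 48 * 47^(-1) mod 53 = 45

j = 45 (mod 53)


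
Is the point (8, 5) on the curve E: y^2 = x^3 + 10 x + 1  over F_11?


Check whether y^2 = x^3 + 10 x + 1 (mod 11) for (x, y) = (8, 5).
LHS: y^2 = 5^2 mod 11 = 3
RHS: x^3 + 10 x + 1 = 8^3 + 10*8 + 1 mod 11 = 10
LHS != RHS

No, not on the curve


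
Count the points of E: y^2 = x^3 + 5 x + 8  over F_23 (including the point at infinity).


For each x in F_23, count y with y^2 = x^3 + 5 x + 8 mod 23:
  x = 0: RHS = 8, y in [10, 13]  -> 2 point(s)
  x = 2: RHS = 3, y in [7, 16]  -> 2 point(s)
  x = 3: RHS = 4, y in [2, 21]  -> 2 point(s)
  x = 4: RHS = 0, y in [0]  -> 1 point(s)
  x = 6: RHS = 1, y in [1, 22]  -> 2 point(s)
  x = 7: RHS = 18, y in [8, 15]  -> 2 point(s)
  x = 8: RHS = 8, y in [10, 13]  -> 2 point(s)
  x = 9: RHS = 0, y in [0]  -> 1 point(s)
  x = 10: RHS = 0, y in [0]  -> 1 point(s)
  x = 12: RHS = 2, y in [5, 18]  -> 2 point(s)
  x = 13: RHS = 16, y in [4, 19]  -> 2 point(s)
  x = 14: RHS = 16, y in [4, 19]  -> 2 point(s)
  x = 15: RHS = 8, y in [10, 13]  -> 2 point(s)
  x = 19: RHS = 16, y in [4, 19]  -> 2 point(s)
  x = 20: RHS = 12, y in [9, 14]  -> 2 point(s)
  x = 21: RHS = 13, y in [6, 17]  -> 2 point(s)
  x = 22: RHS = 2, y in [5, 18]  -> 2 point(s)
Affine points: 31. Add the point at infinity: total = 32.

#E(F_23) = 32


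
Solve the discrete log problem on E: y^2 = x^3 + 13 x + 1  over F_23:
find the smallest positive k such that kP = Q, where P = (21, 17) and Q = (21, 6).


Enumerate multiples of P until we hit Q = (21, 6):
  1P = (21, 17)
  2P = (20, 2)
  3P = (0, 22)
  4P = (14, 12)
  5P = (4, 5)
  6P = (2, 14)
  7P = (2, 9)
  8P = (4, 18)
  9P = (14, 11)
  10P = (0, 1)
  11P = (20, 21)
  12P = (21, 6)
Match found at i = 12.

k = 12
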